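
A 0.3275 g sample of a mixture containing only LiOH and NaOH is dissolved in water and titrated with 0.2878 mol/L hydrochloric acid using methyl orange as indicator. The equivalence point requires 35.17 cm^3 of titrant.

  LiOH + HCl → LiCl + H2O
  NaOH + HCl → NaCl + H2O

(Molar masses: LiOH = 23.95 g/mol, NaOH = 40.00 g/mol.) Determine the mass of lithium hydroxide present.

0.1155 g

n(HCl) = 0.03517 × 0.2878 = 0.01012 mol
Let x = n(LiOH), y = n(NaOH).
Titrant: 1x + 1y = 0.01012;  mass: 23.95x + 40.00y = 0.3275
Solving, x = 4.821 × 10^-3 mol, y = 5.301 × 10^-3 mol
mass of LiOH = 4.821 × 10^-3 × 23.95 = 0.1155 g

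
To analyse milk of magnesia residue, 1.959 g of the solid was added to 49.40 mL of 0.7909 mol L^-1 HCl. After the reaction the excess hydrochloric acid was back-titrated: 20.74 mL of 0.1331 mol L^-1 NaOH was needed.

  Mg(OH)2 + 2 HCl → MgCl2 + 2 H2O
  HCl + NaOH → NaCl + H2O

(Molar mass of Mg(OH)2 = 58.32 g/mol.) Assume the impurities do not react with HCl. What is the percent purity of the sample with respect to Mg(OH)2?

n(HCl) added = 0.04940 × 0.7909 = 0.03907 mol
n(NaOH) used in back-titration = 0.02074 × 0.1331 = 2.760 × 10^-3 mol
n(HCl) left over = 2.760 × 10^-3 mol (1:1 ratio)
n(HCl) consumed by analyte = 0.03907 − 2.760 × 10^-3 = 0.03631 mol
From the 1:2 ratio, n(Mg(OH)2) = 1/2 × 0.03631 = 0.01815 mol
mass of Mg(OH)2 = 0.01815 × 58.32 = 1.059 g
% Mg(OH)2 = 1.059 / 1.959 × 100 = 54.05 %

54.05 %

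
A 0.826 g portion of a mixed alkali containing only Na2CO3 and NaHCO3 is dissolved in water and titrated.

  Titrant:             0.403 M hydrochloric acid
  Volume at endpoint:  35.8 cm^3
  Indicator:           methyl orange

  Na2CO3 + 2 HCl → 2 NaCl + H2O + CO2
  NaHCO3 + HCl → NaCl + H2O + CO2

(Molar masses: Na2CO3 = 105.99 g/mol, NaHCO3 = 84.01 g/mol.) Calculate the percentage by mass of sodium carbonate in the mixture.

n(HCl) = 0.0358 × 0.403 = 0.0144 mol
Let x = n(Na2CO3), y = n(NaHCO3).
Titrant: 2x + 1y = 0.0144;  mass: 105.99x + 84.01y = 0.826
Solving, x = 6.22 × 10^-3 mol, y = 1.98 × 10^-3 mol
mass of Na2CO3 = 6.22 × 10^-3 × 105.99 = 0.660 g
% Na2CO3 = 0.660 / 0.826 × 100 = 79.9 %

79.9 %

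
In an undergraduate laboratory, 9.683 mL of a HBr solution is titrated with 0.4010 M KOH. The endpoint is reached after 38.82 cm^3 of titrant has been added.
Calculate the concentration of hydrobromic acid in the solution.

1.608 M

HBr + KOH → KBr + H2O
n(KOH) = 0.03882 L × 0.4010 mol/L = 0.01557 mol
n(HBr) = 0.01557 mol (1:1 mole ratio)
[HBr] = 0.01557 mol / 0.009683 L = 1.608 mol/L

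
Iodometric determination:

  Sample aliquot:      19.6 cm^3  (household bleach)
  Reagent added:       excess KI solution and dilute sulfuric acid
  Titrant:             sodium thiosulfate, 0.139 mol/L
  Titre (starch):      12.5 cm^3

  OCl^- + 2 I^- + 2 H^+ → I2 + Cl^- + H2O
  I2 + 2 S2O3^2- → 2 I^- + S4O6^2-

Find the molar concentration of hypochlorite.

n(S2O3^2-) = 0.0125 × 0.139 = 1.74 × 10^-3 mol
n(I2) = n(S2O3^2-)/2 = 8.69 × 10^-4 mol
n(OCl^-) in the aliquot = 8.69 × 10^-4 mol (1:1 ratio)
[OCl^-] = 8.69 × 10^-4 / 0.0196 = 0.0443 mol/L

0.0443 mol/L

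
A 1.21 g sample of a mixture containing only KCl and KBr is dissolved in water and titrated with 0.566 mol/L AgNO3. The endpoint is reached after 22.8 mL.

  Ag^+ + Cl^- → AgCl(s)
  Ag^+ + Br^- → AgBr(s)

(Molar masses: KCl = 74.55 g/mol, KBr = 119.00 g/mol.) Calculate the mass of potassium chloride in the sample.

n(AgNO3) = 0.0228 × 0.566 = 0.0129 mol
Let x = n(KCl), y = n(KBr).
Titrant: 1x + 1y = 0.0129;  mass: 74.55x + 119.00y = 1.21
Solving, x = 7.33 × 10^-3 mol, y = 5.58 × 10^-3 mol
mass of KCl = 7.33 × 10^-3 × 74.55 = 0.546 g

0.546 g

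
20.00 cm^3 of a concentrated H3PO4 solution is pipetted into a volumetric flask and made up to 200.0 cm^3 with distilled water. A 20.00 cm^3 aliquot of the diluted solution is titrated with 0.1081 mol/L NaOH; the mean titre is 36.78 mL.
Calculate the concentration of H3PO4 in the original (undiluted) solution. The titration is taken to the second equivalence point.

0.9940 mol/L

H3PO4 + 2 NaOH → Na2HPO4 + 2 H2O
n(NaOH) = 0.03678 × 0.1081 = 3.976 × 10^-3 mol
From the 1:2 ratio, n(H3PO4) in the aliquot = 1/2 × 3.976 × 10^-3 = 1.988 × 10^-3 mol
[H3PO4]_dilute = 1.988 × 10^-3 / 0.02000 = 0.09940 mol/L
Dilution factor = 200.0 / 20.00 = 10.00
[H3PO4]_stock = 0.09940 × 10.00 = 0.9940 mol/L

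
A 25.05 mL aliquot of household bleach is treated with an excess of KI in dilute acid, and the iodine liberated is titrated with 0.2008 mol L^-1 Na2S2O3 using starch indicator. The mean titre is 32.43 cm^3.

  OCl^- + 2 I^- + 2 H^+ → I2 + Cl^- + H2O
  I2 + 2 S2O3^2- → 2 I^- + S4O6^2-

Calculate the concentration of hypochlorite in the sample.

0.1300 mol/L

n(S2O3^2-) = 0.03243 × 0.2008 = 6.512 × 10^-3 mol
n(I2) = n(S2O3^2-)/2 = 3.256 × 10^-3 mol
n(OCl^-) in the aliquot = 3.256 × 10^-3 mol (1:1 ratio)
[OCl^-] = 3.256 × 10^-3 / 0.02505 = 0.1300 mol/L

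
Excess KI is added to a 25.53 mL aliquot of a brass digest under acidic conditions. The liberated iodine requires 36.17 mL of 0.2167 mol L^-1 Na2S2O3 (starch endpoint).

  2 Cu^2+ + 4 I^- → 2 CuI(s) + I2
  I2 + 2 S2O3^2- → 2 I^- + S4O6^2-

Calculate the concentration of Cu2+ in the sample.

0.3070 mol/L

n(S2O3^2-) = 0.03617 × 0.2167 = 7.838 × 10^-3 mol
n(I2) = n(S2O3^2-)/2 = 3.919 × 10^-3 mol
From the 2:1 ratio, n(Cu2+) in the aliquot = 2/1 × 3.919 × 10^-3 = 7.838 × 10^-3 mol
[Cu2+] = 7.838 × 10^-3 / 0.02553 = 0.3070 mol/L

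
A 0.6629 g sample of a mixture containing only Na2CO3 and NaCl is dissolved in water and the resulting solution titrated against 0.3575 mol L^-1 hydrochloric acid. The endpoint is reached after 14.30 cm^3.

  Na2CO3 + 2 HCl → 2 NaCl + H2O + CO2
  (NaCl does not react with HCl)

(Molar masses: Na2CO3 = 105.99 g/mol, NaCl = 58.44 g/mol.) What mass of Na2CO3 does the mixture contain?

0.2709 g

n(HCl) = 0.01430 × 0.3575 = 5.112 × 10^-3 mol
Let x = n(Na2CO3), y = n(NaCl).
Titrant: 2x = 5.112 × 10^-3;  mass: 105.99x + 58.44y = 0.6629
Solving, x = 2.556 × 10^-3 mol, y = 6.707 × 10^-3 mol
mass of Na2CO3 = 2.556 × 10^-3 × 105.99 = 0.2709 g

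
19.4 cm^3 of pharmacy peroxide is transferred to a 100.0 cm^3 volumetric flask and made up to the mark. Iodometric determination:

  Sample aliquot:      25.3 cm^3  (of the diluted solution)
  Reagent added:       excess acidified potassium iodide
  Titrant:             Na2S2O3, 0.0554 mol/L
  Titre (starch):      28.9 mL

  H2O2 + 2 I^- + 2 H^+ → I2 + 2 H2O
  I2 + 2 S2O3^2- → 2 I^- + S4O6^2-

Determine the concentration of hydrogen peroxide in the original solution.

n(S2O3^2-) = 0.0289 × 0.0554 = 1.60 × 10^-3 mol
n(I2) = n(S2O3^2-)/2 = 8.01 × 10^-4 mol
n(H2O2) in the aliquot = 8.01 × 10^-4 mol (1:1 ratio)
[H2O2]_dilute = 8.01 × 10^-4 / 0.0253 = 0.0316 mol/L
[H2O2]_original = 0.0316 × 100.0/19.4 = 0.163 mol/L

0.163 mol/L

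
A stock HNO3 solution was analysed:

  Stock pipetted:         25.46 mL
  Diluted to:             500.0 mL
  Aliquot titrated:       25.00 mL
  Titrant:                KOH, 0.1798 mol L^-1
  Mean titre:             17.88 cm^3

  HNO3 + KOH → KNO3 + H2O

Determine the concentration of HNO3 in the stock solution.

2.525 mol/L

n(KOH) = 0.01788 × 0.1798 = 3.215 × 10^-3 mol
n(HNO3) in the aliquot = 3.215 × 10^-3 mol (1:1 ratio)
[HNO3]_dilute = 3.215 × 10^-3 / 0.02500 = 0.1286 mol/L
Dilution factor = 500.0 / 25.46 = 19.64
[HNO3]_stock = 0.1286 × 19.64 = 2.525 mol/L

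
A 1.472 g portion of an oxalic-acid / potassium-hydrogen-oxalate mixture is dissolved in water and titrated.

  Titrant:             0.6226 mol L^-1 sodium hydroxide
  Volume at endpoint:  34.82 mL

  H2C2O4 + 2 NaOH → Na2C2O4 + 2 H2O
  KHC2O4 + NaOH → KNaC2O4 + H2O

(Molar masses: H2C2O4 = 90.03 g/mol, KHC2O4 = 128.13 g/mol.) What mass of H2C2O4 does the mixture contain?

0.7072 g

n(NaOH) = 0.03482 × 0.6226 = 0.02168 mol
Let x = n(H2C2O4), y = n(KHC2O4).
Titrant: 2x + 1y = 0.02168;  mass: 90.03x + 128.13y = 1.472
Solving, x = 7.855 × 10^-3 mol, y = 5.969 × 10^-3 mol
mass of H2C2O4 = 7.855 × 10^-3 × 90.03 = 0.7072 g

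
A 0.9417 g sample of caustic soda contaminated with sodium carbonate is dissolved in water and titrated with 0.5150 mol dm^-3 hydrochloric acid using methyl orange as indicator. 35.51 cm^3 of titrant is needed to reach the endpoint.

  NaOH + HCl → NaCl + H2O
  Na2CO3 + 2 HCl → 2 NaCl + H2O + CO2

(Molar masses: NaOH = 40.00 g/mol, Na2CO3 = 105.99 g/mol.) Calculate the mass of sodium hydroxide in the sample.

n(HCl) = 0.03551 × 0.5150 = 0.01829 mol
Let x = n(NaOH), y = n(Na2CO3).
Titrant: 1x + 2y = 0.01829;  mass: 40.00x + 105.99y = 0.9417
Solving, x = 2.113 × 10^-3 mol, y = 8.087 × 10^-3 mol
mass of NaOH = 2.113 × 10^-3 × 40.00 = 0.08451 g

0.08451 g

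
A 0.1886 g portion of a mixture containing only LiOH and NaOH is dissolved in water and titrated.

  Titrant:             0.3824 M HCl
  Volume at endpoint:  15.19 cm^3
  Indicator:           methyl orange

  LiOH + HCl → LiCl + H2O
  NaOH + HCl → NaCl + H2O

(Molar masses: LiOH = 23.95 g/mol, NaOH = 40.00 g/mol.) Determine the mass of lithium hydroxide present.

0.06528 g

n(HCl) = 0.01519 × 0.3824 = 5.809 × 10^-3 mol
Let x = n(LiOH), y = n(NaOH).
Titrant: 1x + 1y = 5.809 × 10^-3;  mass: 23.95x + 40.00y = 0.1886
Solving, x = 2.726 × 10^-3 mol, y = 3.083 × 10^-3 mol
mass of LiOH = 2.726 × 10^-3 × 23.95 = 0.06528 g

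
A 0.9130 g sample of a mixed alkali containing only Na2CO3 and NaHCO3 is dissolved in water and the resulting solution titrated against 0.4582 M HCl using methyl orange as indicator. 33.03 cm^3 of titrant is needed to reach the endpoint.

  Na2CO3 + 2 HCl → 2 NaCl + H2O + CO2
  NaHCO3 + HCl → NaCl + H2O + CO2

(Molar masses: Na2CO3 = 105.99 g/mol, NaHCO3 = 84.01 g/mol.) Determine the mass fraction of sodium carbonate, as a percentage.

n(HCl) = 0.03303 × 0.4582 = 0.01513 mol
Let x = n(Na2CO3), y = n(NaHCO3).
Titrant: 2x + 1y = 0.01513;  mass: 105.99x + 84.01y = 0.9130
Solving, x = 5.778 × 10^-3 mol, y = 3.577 × 10^-3 mol
mass of Na2CO3 = 5.778 × 10^-3 × 105.99 = 0.6125 g
% Na2CO3 = 0.6125 / 0.9130 × 100 = 67.08 %

67.08 %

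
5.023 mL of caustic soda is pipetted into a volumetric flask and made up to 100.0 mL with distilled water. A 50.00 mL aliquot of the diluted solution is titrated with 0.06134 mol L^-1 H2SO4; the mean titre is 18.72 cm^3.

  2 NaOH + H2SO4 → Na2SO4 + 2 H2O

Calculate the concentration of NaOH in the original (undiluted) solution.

n(H2SO4) = 0.01872 × 0.06134 = 1.148 × 10^-3 mol
From the 2:1 ratio, n(NaOH) in the aliquot = 2/1 × 1.148 × 10^-3 = 2.297 × 10^-3 mol
[NaOH]_dilute = 2.297 × 10^-3 / 0.05000 = 0.04593 mol/L
Dilution factor = 100.0 / 5.023 = 19.91
[NaOH]_stock = 0.04593 × 19.91 = 0.9144 mol/L

0.9144 mol/L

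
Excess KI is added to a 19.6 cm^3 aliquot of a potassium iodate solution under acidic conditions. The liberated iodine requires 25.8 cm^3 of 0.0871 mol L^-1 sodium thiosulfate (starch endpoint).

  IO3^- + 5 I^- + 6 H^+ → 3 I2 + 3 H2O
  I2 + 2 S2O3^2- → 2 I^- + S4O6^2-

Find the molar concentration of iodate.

0.0191 mol/L

n(S2O3^2-) = 0.0258 × 0.0871 = 2.25 × 10^-3 mol
n(I2) = n(S2O3^2-)/2 = 1.12 × 10^-3 mol
From the 1:3 ratio, n(IO3^-) in the aliquot = 1/3 × 1.12 × 10^-3 = 3.75 × 10^-4 mol
[IO3^-] = 3.75 × 10^-4 / 0.0196 = 0.0191 mol/L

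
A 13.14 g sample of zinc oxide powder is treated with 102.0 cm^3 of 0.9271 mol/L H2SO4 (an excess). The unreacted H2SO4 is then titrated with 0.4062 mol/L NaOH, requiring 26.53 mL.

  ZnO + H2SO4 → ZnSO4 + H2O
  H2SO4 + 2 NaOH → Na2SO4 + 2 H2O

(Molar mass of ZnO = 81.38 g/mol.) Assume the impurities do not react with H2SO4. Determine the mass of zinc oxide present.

n(H2SO4) added = 0.1020 × 0.9271 = 0.09456 mol
n(NaOH) used in back-titration = 0.02653 × 0.4062 = 0.01078 mol
From the 1:2 ratio, n(H2SO4) left over = 1/2 × 0.01078 = 5.388 × 10^-3 mol
n(H2SO4) consumed by analyte = 0.09456 − 5.388 × 10^-3 = 0.08918 mol
n(ZnO) = 0.08918 mol (1:1 ratio)
mass of ZnO = 0.08918 × 81.38 = 7.257 g

7.257 g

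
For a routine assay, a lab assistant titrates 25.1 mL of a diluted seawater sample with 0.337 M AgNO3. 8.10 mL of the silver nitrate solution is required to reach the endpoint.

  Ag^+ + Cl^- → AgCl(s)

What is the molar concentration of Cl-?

0.109 M

n(AgNO3) = 0.00810 L × 0.337 mol/L = 2.73 × 10^-3 mol
n(Cl-) = 2.73 × 10^-3 mol (1:1 mole ratio)
[Cl-] = 2.73 × 10^-3 mol / 0.0251 L = 0.109 mol/L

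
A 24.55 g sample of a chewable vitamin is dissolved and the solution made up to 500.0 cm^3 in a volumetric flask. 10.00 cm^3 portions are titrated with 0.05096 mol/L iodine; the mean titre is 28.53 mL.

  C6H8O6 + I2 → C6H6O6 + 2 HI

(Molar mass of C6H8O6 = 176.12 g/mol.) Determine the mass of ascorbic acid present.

12.80 g

n(I2) per titration = 0.02853 × 0.05096 = 1.454 × 10^-3 mol
n(C6H8O6) in each aliquot = 1.454 × 10^-3 mol (1:1 ratio)
n(C6H8O6) in the whole flask = 1.454 × 10^-3 × 500.0/10.00 = 0.07269 mol
mass of C6H8O6 = 0.07269 × 176.12 = 12.80 g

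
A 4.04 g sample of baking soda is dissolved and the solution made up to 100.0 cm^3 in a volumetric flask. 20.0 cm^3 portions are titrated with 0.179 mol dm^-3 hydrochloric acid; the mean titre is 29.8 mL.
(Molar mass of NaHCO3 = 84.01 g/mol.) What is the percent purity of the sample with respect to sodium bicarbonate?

NaHCO3 + HCl → NaCl + H2O + CO2
n(HCl) per titration = 0.0298 × 0.179 = 5.33 × 10^-3 mol
n(NaHCO3) in each aliquot = 5.33 × 10^-3 mol (1:1 ratio)
n(NaHCO3) in the whole flask = 5.33 × 10^-3 × 100.0/20.0 = 0.0267 mol
mass of NaHCO3 = 0.0267 × 84.01 = 2.24 g
% NaHCO3 = 2.24 / 4.04 × 100 = 55.5 %

55.5 %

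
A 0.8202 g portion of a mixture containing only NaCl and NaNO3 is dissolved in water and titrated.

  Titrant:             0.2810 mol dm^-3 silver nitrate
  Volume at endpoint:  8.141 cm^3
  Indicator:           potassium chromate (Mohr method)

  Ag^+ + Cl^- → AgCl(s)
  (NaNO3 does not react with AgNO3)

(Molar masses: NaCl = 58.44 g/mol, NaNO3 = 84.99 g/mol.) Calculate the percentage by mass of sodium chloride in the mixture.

n(AgNO3) = 0.008141 × 0.2810 = 2.288 × 10^-3 mol
Let x = n(NaCl), y = n(NaNO3).
Titrant: 1x = 2.288 × 10^-3;  mass: 58.44x + 84.99y = 0.8202
Solving, x = 2.288 × 10^-3 mol, y = 8.078 × 10^-3 mol
mass of NaCl = 2.288 × 10^-3 × 58.44 = 0.1337 g
% NaCl = 0.1337 / 0.8202 × 100 = 16.30 %

16.30 %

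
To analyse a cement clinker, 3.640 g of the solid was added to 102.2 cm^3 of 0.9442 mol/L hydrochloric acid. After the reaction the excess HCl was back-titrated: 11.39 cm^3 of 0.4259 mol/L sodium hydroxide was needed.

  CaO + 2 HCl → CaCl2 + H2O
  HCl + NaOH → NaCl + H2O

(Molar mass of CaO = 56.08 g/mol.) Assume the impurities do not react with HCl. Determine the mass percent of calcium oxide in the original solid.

70.60 %

n(HCl) added = 0.1022 × 0.9442 = 0.09650 mol
n(NaOH) used in back-titration = 0.01139 × 0.4259 = 4.851 × 10^-3 mol
n(HCl) left over = 4.851 × 10^-3 mol (1:1 ratio)
n(HCl) consumed by analyte = 0.09650 − 4.851 × 10^-3 = 0.09165 mol
From the 1:2 ratio, n(CaO) = 1/2 × 0.09165 = 0.04582 mol
mass of CaO = 0.04582 × 56.08 = 2.570 g
% CaO = 2.570 / 3.640 × 100 = 70.60 %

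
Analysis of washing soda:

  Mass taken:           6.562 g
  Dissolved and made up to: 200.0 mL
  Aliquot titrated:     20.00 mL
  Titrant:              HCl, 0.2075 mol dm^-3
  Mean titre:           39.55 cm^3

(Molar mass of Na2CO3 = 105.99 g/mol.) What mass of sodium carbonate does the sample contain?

Na2CO3 + 2 HCl → 2 NaCl + H2O + CO2
n(HCl) per titration = 0.03955 × 0.2075 = 8.207 × 10^-3 mol
From the 1:2 ratio, n(Na2CO3) in each aliquot = 1/2 × 8.207 × 10^-3 = 4.103 × 10^-3 mol
n(Na2CO3) in the whole flask = 4.103 × 10^-3 × 200.0/20.00 = 0.04103 mol
mass of Na2CO3 = 0.04103 × 105.99 = 4.349 g

4.349 g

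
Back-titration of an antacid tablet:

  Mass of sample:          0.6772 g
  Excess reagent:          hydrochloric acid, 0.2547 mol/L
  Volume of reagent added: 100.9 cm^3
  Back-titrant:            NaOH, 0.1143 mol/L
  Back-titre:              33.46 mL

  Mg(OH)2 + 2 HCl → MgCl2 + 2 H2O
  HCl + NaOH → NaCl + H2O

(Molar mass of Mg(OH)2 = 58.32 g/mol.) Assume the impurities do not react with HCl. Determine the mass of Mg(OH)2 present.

0.6379 g

n(HCl) added = 0.1009 × 0.2547 = 0.02570 mol
n(NaOH) used in back-titration = 0.03346 × 0.1143 = 3.824 × 10^-3 mol
n(HCl) left over = 3.824 × 10^-3 mol (1:1 ratio)
n(HCl) consumed by analyte = 0.02570 − 3.824 × 10^-3 = 0.02187 mol
From the 1:2 ratio, n(Mg(OH)2) = 1/2 × 0.02187 = 0.01094 mol
mass of Mg(OH)2 = 0.01094 × 58.32 = 0.6379 g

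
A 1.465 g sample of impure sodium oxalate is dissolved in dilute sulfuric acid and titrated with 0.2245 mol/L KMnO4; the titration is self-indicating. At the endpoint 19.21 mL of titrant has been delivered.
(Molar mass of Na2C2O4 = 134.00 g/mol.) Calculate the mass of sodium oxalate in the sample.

1.445 g

2 MnO4^- + 5 C2O4^2- + 16 H^+ → 2 Mn^2+ + 10 CO2 + 8 H2O
n(KMnO4) = 0.01921 L × 0.2245 mol/L = 4.313 × 10^-3 mol
From the 5:2 ratio, n(Na2C2O4) = 5/2 × 4.313 × 10^-3 = 0.01078 mol
mass of Na2C2O4 = 0.01078 × 134.00 g/mol = 1.445 g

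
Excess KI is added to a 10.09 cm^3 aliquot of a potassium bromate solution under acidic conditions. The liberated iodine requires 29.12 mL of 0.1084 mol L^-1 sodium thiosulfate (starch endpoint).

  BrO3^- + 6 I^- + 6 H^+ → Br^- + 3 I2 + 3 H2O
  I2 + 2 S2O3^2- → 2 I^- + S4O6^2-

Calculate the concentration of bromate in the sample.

0.05214 mol/L

n(S2O3^2-) = 0.02912 × 0.1084 = 3.157 × 10^-3 mol
n(I2) = n(S2O3^2-)/2 = 1.578 × 10^-3 mol
From the 1:3 ratio, n(BrO3^-) in the aliquot = 1/3 × 1.578 × 10^-3 = 5.261 × 10^-4 mol
[BrO3^-] = 5.261 × 10^-4 / 0.01009 = 0.05214 mol/L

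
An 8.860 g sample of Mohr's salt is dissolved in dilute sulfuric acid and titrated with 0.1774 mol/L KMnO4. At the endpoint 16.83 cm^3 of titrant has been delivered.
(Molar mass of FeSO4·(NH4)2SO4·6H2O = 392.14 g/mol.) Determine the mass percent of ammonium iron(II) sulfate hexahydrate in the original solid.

66.07 %

MnO4^- + 5 Fe^2+ + 8 H^+ → Mn^2+ + 5 Fe^3+ + 4 H2O
n(KMnO4) = 0.01683 L × 0.1774 mol/L = 2.986 × 10^-3 mol
From the 5:1 ratio, n(FeSO4·(NH4)2SO4·6H2O) = 5/1 × 2.986 × 10^-3 = 0.01493 mol
mass of FeSO4·(NH4)2SO4·6H2O = 0.01493 × 392.14 g/mol = 5.854 g
% FeSO4·(NH4)2SO4·6H2O = 5.854 / 8.860 × 100 = 66.07 %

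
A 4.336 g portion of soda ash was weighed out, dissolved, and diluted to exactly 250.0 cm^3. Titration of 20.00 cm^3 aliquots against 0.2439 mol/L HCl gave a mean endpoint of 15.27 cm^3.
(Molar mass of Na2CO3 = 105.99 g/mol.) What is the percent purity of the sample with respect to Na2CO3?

56.90 %

Na2CO3 + 2 HCl → 2 NaCl + H2O + CO2
n(HCl) per titration = 0.01527 × 0.2439 = 3.724 × 10^-3 mol
From the 1:2 ratio, n(Na2CO3) in each aliquot = 1/2 × 3.724 × 10^-3 = 1.862 × 10^-3 mol
n(Na2CO3) in the whole flask = 1.862 × 10^-3 × 250.0/20.00 = 0.02328 mol
mass of Na2CO3 = 0.02328 × 105.99 = 2.467 g
% Na2CO3 = 2.467 / 4.336 × 100 = 56.90 %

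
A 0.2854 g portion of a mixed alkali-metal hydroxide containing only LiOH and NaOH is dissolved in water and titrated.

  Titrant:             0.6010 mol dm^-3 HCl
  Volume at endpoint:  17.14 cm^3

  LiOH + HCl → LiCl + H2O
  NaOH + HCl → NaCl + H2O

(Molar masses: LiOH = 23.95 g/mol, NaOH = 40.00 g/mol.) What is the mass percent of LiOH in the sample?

66.22 %

n(HCl) = 0.01714 × 0.6010 = 0.01030 mol
Let x = n(LiOH), y = n(NaOH).
Titrant: 1x + 1y = 0.01030;  mass: 23.95x + 40.00y = 0.2854
Solving, x = 7.891 × 10^-3 mol, y = 2.410 × 10^-3 mol
mass of LiOH = 7.891 × 10^-3 × 23.95 = 0.1890 g
% LiOH = 0.1890 / 0.2854 × 100 = 66.22 %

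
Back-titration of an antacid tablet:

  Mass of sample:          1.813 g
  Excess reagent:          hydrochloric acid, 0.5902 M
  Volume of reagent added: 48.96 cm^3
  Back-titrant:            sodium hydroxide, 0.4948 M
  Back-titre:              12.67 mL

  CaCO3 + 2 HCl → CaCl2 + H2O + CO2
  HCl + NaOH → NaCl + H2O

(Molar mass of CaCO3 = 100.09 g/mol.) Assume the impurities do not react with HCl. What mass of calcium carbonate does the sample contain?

1.132 g

n(HCl) added = 0.04896 × 0.5902 = 0.02890 mol
n(NaOH) used in back-titration = 0.01267 × 0.4948 = 6.269 × 10^-3 mol
n(HCl) left over = 6.269 × 10^-3 mol (1:1 ratio)
n(HCl) consumed by analyte = 0.02890 − 6.269 × 10^-3 = 0.02263 mol
From the 1:2 ratio, n(CaCO3) = 1/2 × 0.02263 = 0.01131 mol
mass of CaCO3 = 0.01131 × 100.09 = 1.132 g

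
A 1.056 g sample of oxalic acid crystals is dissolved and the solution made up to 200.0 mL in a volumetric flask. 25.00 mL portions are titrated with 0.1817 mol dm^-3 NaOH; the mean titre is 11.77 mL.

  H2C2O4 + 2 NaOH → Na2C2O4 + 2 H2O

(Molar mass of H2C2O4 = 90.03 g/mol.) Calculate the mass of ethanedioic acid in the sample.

n(NaOH) per titration = 0.01177 × 0.1817 = 2.139 × 10^-3 mol
From the 1:2 ratio, n(H2C2O4) in each aliquot = 1/2 × 2.139 × 10^-3 = 1.069 × 10^-3 mol
n(H2C2O4) in the whole flask = 1.069 × 10^-3 × 200.0/25.00 = 8.554 × 10^-3 mol
mass of H2C2O4 = 8.554 × 10^-3 × 90.03 = 0.7702 g

0.7702 g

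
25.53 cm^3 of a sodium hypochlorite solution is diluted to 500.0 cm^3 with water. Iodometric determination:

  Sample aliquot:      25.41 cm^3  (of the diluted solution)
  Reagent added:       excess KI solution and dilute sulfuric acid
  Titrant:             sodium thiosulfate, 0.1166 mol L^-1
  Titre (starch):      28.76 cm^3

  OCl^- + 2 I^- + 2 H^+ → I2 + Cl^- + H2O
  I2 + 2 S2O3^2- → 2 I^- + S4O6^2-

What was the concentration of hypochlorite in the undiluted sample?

1.292 mol/L

n(S2O3^2-) = 0.02876 × 0.1166 = 3.353 × 10^-3 mol
n(I2) = n(S2O3^2-)/2 = 1.677 × 10^-3 mol
n(OCl^-) in the aliquot = 1.677 × 10^-3 mol (1:1 ratio)
[OCl^-]_dilute = 1.677 × 10^-3 / 0.02541 = 0.06599 mol/L
[OCl^-]_original = 0.06599 × 500.0/25.53 = 1.292 mol/L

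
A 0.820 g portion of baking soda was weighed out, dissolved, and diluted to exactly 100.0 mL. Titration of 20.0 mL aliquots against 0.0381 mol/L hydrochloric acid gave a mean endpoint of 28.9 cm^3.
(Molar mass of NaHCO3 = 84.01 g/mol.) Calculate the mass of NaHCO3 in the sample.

0.463 g

NaHCO3 + HCl → NaCl + H2O + CO2
n(HCl) per titration = 0.0289 × 0.0381 = 1.10 × 10^-3 mol
n(NaHCO3) in each aliquot = 1.10 × 10^-3 mol (1:1 ratio)
n(NaHCO3) in the whole flask = 1.10 × 10^-3 × 100.0/20.0 = 5.51 × 10^-3 mol
mass of NaHCO3 = 5.51 × 10^-3 × 84.01 = 0.463 g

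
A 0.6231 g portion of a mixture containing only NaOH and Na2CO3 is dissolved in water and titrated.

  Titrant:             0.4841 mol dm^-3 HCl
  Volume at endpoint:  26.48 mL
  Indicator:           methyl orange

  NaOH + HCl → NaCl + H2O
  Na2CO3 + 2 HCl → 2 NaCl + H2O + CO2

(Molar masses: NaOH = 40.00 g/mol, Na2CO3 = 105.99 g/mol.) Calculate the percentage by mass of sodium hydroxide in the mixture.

n(HCl) = 0.02648 × 0.4841 = 0.01282 mol
Let x = n(NaOH), y = n(Na2CO3).
Titrant: 1x + 2y = 0.01282;  mass: 40.00x + 105.99y = 0.6231
Solving, x = 4.328 × 10^-3 mol, y = 4.246 × 10^-3 mol
mass of NaOH = 4.328 × 10^-3 × 40.00 = 0.1731 g
% NaOH = 0.1731 / 0.6231 × 100 = 27.78 %

27.78 %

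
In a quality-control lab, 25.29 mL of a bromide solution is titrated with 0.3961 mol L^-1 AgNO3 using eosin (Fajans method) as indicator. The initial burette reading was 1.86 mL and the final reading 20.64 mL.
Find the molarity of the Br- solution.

0.2941 mol/L

Ag^+ + Br^- → AgBr(s)
n(AgNO3) = 0.01878 L × 0.3961 mol/L = 7.439 × 10^-3 mol
n(Br-) = 7.439 × 10^-3 mol (1:1 mole ratio)
[Br-] = 7.439 × 10^-3 mol / 0.02529 L = 0.2941 mol/L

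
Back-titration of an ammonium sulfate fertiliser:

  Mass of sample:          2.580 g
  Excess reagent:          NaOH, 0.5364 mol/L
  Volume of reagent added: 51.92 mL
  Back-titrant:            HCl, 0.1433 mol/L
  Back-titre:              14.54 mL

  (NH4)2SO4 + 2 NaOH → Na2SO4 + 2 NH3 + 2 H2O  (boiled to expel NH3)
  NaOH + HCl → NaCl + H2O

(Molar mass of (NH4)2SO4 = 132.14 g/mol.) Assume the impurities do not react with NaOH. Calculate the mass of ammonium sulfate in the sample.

1.702 g

n(NaOH) added = 0.05192 × 0.5364 = 0.02785 mol
n(HCl) used in back-titration = 0.01454 × 0.1433 = 2.084 × 10^-3 mol
n(NaOH) left over = 2.084 × 10^-3 mol (1:1 ratio)
n(NaOH) consumed by analyte = 0.02785 − 2.084 × 10^-3 = 0.02577 mol
From the 1:2 ratio, n((NH4)2SO4) = 1/2 × 0.02577 = 0.01288 mol
mass of (NH4)2SO4 = 0.01288 × 132.14 = 1.702 g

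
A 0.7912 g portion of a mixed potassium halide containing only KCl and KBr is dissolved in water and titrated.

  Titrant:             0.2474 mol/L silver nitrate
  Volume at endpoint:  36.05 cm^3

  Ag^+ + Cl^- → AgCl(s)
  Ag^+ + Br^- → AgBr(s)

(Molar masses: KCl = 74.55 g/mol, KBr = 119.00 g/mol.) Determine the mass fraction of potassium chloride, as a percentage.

57.26 %

n(AgNO3) = 0.03605 × 0.2474 = 8.919 × 10^-3 mol
Let x = n(KCl), y = n(KBr).
Titrant: 1x + 1y = 8.919 × 10^-3;  mass: 74.55x + 119.00y = 0.7912
Solving, x = 6.077 × 10^-3 mol, y = 2.842 × 10^-3 mol
mass of KCl = 6.077 × 10^-3 × 74.55 = 0.4531 g
% KCl = 0.4531 / 0.7912 × 100 = 57.26 %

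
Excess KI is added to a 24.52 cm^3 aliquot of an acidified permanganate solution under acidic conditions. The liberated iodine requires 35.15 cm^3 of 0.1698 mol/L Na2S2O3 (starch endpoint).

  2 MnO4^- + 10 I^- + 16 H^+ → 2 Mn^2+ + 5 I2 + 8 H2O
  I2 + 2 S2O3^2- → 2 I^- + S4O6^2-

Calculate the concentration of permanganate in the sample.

0.04868 mol/L

n(S2O3^2-) = 0.03515 × 0.1698 = 5.968 × 10^-3 mol
n(I2) = n(S2O3^2-)/2 = 2.984 × 10^-3 mol
From the 2:5 ratio, n(MnO4^-) in the aliquot = 2/5 × 2.984 × 10^-3 = 1.194 × 10^-3 mol
[MnO4^-] = 1.194 × 10^-3 / 0.02452 = 0.04868 mol/L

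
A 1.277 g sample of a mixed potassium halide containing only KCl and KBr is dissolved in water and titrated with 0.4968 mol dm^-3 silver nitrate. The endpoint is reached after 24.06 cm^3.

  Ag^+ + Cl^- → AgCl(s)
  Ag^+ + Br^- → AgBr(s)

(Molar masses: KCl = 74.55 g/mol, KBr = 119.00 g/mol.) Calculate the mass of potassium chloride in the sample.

n(AgNO3) = 0.02406 × 0.4968 = 0.01195 mol
Let x = n(KCl), y = n(KBr).
Titrant: 1x + 1y = 0.01195;  mass: 74.55x + 119.00y = 1.277
Solving, x = 3.271 × 10^-3 mol, y = 8.682 × 10^-3 mol
mass of KCl = 3.271 × 10^-3 × 74.55 = 0.2439 g

0.2439 g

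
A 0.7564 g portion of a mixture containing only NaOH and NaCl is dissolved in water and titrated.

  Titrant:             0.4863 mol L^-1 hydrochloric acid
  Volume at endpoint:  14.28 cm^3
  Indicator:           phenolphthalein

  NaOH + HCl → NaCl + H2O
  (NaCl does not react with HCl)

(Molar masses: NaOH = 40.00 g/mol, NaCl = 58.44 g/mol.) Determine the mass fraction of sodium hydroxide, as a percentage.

36.72 %

n(HCl) = 0.01428 × 0.4863 = 6.944 × 10^-3 mol
Let x = n(NaOH), y = n(NaCl).
Titrant: 1x = 6.944 × 10^-3;  mass: 40.00x + 58.44y = 0.7564
Solving, x = 6.944 × 10^-3 mol, y = 8.190 × 10^-3 mol
mass of NaOH = 6.944 × 10^-3 × 40.00 = 0.2778 g
% NaOH = 0.2778 / 0.7564 × 100 = 36.72 %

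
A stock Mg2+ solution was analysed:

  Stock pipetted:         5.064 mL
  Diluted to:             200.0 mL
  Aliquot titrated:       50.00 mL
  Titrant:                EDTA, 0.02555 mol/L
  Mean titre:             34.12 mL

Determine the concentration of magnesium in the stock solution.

0.6886 mol/L

Mg^2+ + EDTA^4- → [Mg(EDTA)]^2-
n(EDTA) = 0.03412 × 0.02555 = 8.718 × 10^-4 mol
n(Mg2+) in the aliquot = 8.718 × 10^-4 mol (1:1 ratio)
[Mg2+]_dilute = 8.718 × 10^-4 / 0.05000 = 0.01744 mol/L
Dilution factor = 200.0 / 5.064 = 39.49
[Mg2+]_stock = 0.01744 × 39.49 = 0.6886 mol/L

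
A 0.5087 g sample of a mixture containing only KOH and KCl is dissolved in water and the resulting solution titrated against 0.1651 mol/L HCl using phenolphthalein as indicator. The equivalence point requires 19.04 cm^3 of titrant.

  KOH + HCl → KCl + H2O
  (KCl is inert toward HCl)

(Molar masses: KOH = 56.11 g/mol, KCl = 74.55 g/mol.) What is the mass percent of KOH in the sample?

34.67 %

n(HCl) = 0.01904 × 0.1651 = 3.144 × 10^-3 mol
Let x = n(KOH), y = n(KCl).
Titrant: 1x = 3.144 × 10^-3;  mass: 56.11x + 74.55y = 0.5087
Solving, x = 3.144 × 10^-3 mol, y = 4.458 × 10^-3 mol
mass of KOH = 3.144 × 10^-3 × 56.11 = 0.1764 g
% KOH = 0.1764 / 0.5087 × 100 = 34.67 %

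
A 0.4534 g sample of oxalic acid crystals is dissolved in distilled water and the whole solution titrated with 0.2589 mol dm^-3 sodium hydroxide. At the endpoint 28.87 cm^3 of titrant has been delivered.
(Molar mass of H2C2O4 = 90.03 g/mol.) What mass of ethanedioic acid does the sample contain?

0.3365 g

H2C2O4 + 2 NaOH → Na2C2O4 + 2 H2O
n(NaOH) = 0.02887 L × 0.2589 mol/L = 7.474 × 10^-3 mol
From the 1:2 ratio, n(H2C2O4) = 1/2 × 7.474 × 10^-3 = 3.737 × 10^-3 mol
mass of H2C2O4 = 3.737 × 10^-3 × 90.03 g/mol = 0.3365 g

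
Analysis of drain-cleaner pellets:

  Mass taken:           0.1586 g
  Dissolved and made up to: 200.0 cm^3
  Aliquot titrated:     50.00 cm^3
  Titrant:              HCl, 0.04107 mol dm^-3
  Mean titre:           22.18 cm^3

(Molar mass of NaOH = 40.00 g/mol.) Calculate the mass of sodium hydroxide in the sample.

NaOH + HCl → NaCl + H2O
n(HCl) per titration = 0.02218 × 0.04107 = 9.109 × 10^-4 mol
n(NaOH) in each aliquot = 9.109 × 10^-4 mol (1:1 ratio)
n(NaOH) in the whole flask = 9.109 × 10^-4 × 200.0/50.00 = 3.644 × 10^-3 mol
mass of NaOH = 3.644 × 10^-3 × 40.00 = 0.1457 g

0.1457 g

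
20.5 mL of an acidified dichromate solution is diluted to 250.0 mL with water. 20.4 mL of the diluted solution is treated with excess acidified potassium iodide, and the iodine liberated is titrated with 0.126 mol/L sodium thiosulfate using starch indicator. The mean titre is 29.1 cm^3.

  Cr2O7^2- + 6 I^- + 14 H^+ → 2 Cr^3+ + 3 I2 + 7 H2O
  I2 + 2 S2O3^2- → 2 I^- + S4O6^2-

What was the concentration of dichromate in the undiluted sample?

0.365 mol/L

n(S2O3^2-) = 0.0291 × 0.126 = 3.67 × 10^-3 mol
n(I2) = n(S2O3^2-)/2 = 1.83 × 10^-3 mol
From the 1:3 ratio, n(Cr2O7^2-) in the aliquot = 1/3 × 1.83 × 10^-3 = 6.11 × 10^-4 mol
[Cr2O7^2-]_dilute = 6.11 × 10^-4 / 0.0204 = 0.0300 mol/L
[Cr2O7^2-]_original = 0.0300 × 250.0/20.5 = 0.365 mol/L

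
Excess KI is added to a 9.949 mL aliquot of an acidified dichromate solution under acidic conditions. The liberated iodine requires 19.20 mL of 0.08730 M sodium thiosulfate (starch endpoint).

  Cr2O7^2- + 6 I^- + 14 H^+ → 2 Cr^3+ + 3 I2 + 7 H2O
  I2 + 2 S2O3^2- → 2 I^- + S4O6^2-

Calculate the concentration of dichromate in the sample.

0.02808 M

n(S2O3^2-) = 0.01920 × 0.08730 = 1.676 × 10^-3 mol
n(I2) = n(S2O3^2-)/2 = 8.381 × 10^-4 mol
From the 1:3 ratio, n(Cr2O7^2-) in the aliquot = 1/3 × 8.381 × 10^-4 = 2.794 × 10^-4 mol
[Cr2O7^2-] = 2.794 × 10^-4 / 0.009949 = 0.02808 mol/L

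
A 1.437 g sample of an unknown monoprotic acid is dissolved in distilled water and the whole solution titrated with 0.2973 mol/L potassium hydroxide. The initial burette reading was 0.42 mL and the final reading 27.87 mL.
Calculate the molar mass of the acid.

n(KOH) = 0.02745 L × 0.2973 mol/L = 8.161 × 10^-3 mol
n(HA) = 8.161 × 10^-3 mol (1:1 ratio)
M = m / n = 1.437 g / 8.161 × 10^-3 mol = 176.1 g/mol

176.1 g/mol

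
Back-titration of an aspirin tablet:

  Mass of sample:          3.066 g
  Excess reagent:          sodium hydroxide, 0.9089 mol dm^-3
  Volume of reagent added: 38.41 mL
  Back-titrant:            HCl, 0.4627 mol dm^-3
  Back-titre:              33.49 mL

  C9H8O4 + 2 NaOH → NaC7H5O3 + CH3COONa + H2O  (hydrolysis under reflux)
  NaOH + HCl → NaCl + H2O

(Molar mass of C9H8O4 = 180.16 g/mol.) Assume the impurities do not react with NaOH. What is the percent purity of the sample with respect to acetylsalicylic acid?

n(NaOH) added = 0.03841 × 0.9089 = 0.03491 mol
n(HCl) used in back-titration = 0.03349 × 0.4627 = 0.01550 mol
n(NaOH) left over = 0.01550 mol (1:1 ratio)
n(NaOH) consumed by analyte = 0.03491 − 0.01550 = 0.01942 mol
From the 1:2 ratio, n(C9H8O4) = 1/2 × 0.01942 = 9.708 × 10^-3 mol
mass of C9H8O4 = 9.708 × 10^-3 × 180.16 = 1.749 g
% C9H8O4 = 1.749 / 3.066 × 100 = 57.04 %

57.04 %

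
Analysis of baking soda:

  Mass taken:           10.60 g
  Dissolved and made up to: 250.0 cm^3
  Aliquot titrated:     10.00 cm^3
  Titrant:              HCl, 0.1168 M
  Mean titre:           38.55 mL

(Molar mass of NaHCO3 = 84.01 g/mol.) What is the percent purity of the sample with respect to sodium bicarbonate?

NaHCO3 + HCl → NaCl + H2O + CO2
n(HCl) per titration = 0.03855 × 0.1168 = 4.503 × 10^-3 mol
n(NaHCO3) in each aliquot = 4.503 × 10^-3 mol (1:1 ratio)
n(NaHCO3) in the whole flask = 4.503 × 10^-3 × 250.0/10.00 = 0.1126 mol
mass of NaHCO3 = 0.1126 × 84.01 = 9.457 g
% NaHCO3 = 9.457 / 10.60 × 100 = 89.21 %

89.21 %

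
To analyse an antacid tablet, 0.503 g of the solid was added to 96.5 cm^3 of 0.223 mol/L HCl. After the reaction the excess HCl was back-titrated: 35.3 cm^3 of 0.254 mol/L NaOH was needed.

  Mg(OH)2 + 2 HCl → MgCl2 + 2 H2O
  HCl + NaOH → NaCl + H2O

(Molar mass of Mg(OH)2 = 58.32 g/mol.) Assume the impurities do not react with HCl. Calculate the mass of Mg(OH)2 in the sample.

0.366 g

n(HCl) added = 0.0965 × 0.223 = 0.0215 mol
n(NaOH) used in back-titration = 0.0353 × 0.254 = 8.97 × 10^-3 mol
n(HCl) left over = 8.97 × 10^-3 mol (1:1 ratio)
n(HCl) consumed by analyte = 0.0215 − 8.97 × 10^-3 = 0.0126 mol
From the 1:2 ratio, n(Mg(OH)2) = 1/2 × 0.0126 = 6.28 × 10^-3 mol
mass of Mg(OH)2 = 6.28 × 10^-3 × 58.32 = 0.366 g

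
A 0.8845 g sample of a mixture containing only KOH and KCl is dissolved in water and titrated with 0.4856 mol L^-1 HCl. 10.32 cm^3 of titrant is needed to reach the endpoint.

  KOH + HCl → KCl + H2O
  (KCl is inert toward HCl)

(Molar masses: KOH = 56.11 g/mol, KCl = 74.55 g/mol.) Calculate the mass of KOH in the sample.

n(HCl) = 0.01032 × 0.4856 = 5.011 × 10^-3 mol
Let x = n(KOH), y = n(KCl).
Titrant: 1x = 5.011 × 10^-3;  mass: 56.11x + 74.55y = 0.8845
Solving, x = 5.011 × 10^-3 mol, y = 8.093 × 10^-3 mol
mass of KOH = 5.011 × 10^-3 × 56.11 = 0.2812 g

0.2812 g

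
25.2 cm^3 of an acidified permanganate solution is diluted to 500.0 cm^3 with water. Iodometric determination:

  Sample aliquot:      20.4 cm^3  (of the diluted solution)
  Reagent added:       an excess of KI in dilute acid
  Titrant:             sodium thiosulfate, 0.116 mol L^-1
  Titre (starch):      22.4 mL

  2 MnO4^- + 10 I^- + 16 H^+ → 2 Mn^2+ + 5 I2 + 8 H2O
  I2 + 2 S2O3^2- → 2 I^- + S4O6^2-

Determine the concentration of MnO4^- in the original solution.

n(S2O3^2-) = 0.0224 × 0.116 = 2.60 × 10^-3 mol
n(I2) = n(S2O3^2-)/2 = 1.30 × 10^-3 mol
From the 2:5 ratio, n(MnO4^-) in the aliquot = 2/5 × 1.30 × 10^-3 = 5.20 × 10^-4 mol
[MnO4^-]_dilute = 5.20 × 10^-4 / 0.0204 = 0.0255 mol/L
[MnO4^-]_original = 0.0255 × 500.0/25.2 = 0.505 mol/L

0.505 mol/L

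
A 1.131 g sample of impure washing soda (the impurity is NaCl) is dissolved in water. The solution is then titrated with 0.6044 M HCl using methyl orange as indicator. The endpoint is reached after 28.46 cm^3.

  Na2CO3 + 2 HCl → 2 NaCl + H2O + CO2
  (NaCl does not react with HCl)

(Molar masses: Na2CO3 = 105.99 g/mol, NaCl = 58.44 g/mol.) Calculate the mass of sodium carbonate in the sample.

n(HCl) = 0.02846 × 0.6044 = 0.01720 mol
Let x = n(Na2CO3), y = n(NaCl).
Titrant: 2x = 0.01720;  mass: 105.99x + 58.44y = 1.131
Solving, x = 8.601 × 10^-3 mol, y = 3.755 × 10^-3 mol
mass of Na2CO3 = 8.601 × 10^-3 × 105.99 = 0.9116 g

0.9116 g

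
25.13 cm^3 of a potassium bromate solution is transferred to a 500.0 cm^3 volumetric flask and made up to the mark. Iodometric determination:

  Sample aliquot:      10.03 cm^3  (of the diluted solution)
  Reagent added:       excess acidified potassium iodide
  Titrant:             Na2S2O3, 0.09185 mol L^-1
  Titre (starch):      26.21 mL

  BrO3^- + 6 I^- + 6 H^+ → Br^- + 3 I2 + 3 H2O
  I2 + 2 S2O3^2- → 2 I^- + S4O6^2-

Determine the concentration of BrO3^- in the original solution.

n(S2O3^2-) = 0.02621 × 0.09185 = 2.407 × 10^-3 mol
n(I2) = n(S2O3^2-)/2 = 1.204 × 10^-3 mol
From the 1:3 ratio, n(BrO3^-) in the aliquot = 1/3 × 1.204 × 10^-3 = 4.012 × 10^-4 mol
[BrO3^-]_dilute = 4.012 × 10^-4 / 0.01003 = 0.04000 mol/L
[BrO3^-]_original = 0.04000 × 500.0/25.13 = 0.7959 mol/L

0.7959 mol/L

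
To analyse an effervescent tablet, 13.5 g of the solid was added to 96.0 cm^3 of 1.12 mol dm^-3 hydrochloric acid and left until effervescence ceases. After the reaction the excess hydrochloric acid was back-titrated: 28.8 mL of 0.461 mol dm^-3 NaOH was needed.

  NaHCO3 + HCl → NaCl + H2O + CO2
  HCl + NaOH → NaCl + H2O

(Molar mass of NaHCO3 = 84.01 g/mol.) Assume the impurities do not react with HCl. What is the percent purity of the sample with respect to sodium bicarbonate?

58.6 %

n(HCl) added = 0.0960 × 1.12 = 0.108 mol
n(NaOH) used in back-titration = 0.0288 × 0.461 = 0.0133 mol
n(HCl) left over = 0.0133 mol (1:1 ratio)
n(HCl) consumed by analyte = 0.108 − 0.0133 = 0.0942 mol
n(NaHCO3) = 0.0942 mol (1:1 ratio)
mass of NaHCO3 = 0.0942 × 84.01 = 7.92 g
% NaHCO3 = 7.92 / 13.5 × 100 = 58.6 %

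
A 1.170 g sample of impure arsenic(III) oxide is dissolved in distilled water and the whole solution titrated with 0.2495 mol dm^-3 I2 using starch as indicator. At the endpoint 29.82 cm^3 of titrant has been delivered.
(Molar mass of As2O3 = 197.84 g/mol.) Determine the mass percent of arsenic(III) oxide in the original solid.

62.90 %

As2O3 + 2 I2 + 2 H2O → As2O5 + 4 HI
n(I2) = 0.02982 L × 0.2495 mol/L = 7.440 × 10^-3 mol
From the 1:2 ratio, n(As2O3) = 1/2 × 7.440 × 10^-3 = 3.720 × 10^-3 mol
mass of As2O3 = 3.720 × 10^-3 × 197.84 g/mol = 0.7360 g
% As2O3 = 0.7360 / 1.170 × 100 = 62.90 %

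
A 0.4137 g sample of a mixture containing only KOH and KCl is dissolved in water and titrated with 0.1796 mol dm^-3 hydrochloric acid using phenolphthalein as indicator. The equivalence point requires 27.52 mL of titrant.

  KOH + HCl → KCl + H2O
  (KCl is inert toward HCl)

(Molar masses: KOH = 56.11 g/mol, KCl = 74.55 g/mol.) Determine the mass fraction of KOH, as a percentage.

67.04 %

n(HCl) = 0.02752 × 0.1796 = 4.943 × 10^-3 mol
Let x = n(KOH), y = n(KCl).
Titrant: 1x = 4.943 × 10^-3;  mass: 56.11x + 74.55y = 0.4137
Solving, x = 4.943 × 10^-3 mol, y = 1.829 × 10^-3 mol
mass of KOH = 4.943 × 10^-3 × 56.11 = 0.2773 g
% KOH = 0.2773 / 0.4137 × 100 = 67.04 %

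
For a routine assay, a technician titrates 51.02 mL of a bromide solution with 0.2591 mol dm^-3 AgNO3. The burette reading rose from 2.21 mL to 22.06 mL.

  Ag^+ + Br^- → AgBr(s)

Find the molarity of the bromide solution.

0.1008 mol/L

n(AgNO3) = 0.01985 L × 0.2591 mol/L = 5.143 × 10^-3 mol
n(Br-) = 5.143 × 10^-3 mol (1:1 mole ratio)
[Br-] = 5.143 × 10^-3 mol / 0.05102 L = 0.1008 mol/L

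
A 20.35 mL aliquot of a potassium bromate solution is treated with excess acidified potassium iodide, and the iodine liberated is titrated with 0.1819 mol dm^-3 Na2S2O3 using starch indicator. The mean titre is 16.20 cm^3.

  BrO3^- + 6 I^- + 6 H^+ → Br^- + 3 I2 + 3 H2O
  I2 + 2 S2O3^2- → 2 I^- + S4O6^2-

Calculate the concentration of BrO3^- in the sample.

n(S2O3^2-) = 0.01620 × 0.1819 = 2.947 × 10^-3 mol
n(I2) = n(S2O3^2-)/2 = 1.473 × 10^-3 mol
From the 1:3 ratio, n(BrO3^-) in the aliquot = 1/3 × 1.473 × 10^-3 = 4.911 × 10^-4 mol
[BrO3^-] = 4.911 × 10^-4 / 0.02035 = 0.02413 mol/L

0.02413 mol/L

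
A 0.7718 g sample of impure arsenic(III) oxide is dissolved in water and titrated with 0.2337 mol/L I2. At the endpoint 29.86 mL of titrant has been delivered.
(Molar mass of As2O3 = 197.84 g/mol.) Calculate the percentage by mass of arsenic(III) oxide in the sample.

89.44 %

As2O3 + 2 I2 + 2 H2O → As2O5 + 4 HI
n(I2) = 0.02986 L × 0.2337 mol/L = 6.978 × 10^-3 mol
From the 1:2 ratio, n(As2O3) = 1/2 × 6.978 × 10^-3 = 3.489 × 10^-3 mol
mass of As2O3 = 3.489 × 10^-3 × 197.84 g/mol = 0.6903 g
% As2O3 = 0.6903 / 0.7718 × 100 = 89.44 %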